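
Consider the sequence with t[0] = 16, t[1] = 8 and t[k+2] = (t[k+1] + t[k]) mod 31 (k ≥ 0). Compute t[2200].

Computing terms: t[0] = 16; t[1] = 8; t[2] = 24; t[3] = 1; t[4] = 25; t[5] = 26; t[6] = 20; t[7] = 15; t[8] = 4; t[9] = 19; t[10] = 23; t[11] = 11; t[12] = 3; t[13] = 14; t[14] = 17; t[15] = 0; t[16] = 17; t[17] = 17; t[18] = 3; t[19] = 20; t[20] = 23; t[21] = 12; t[22] = 4; t[23] = 16; t[24] = 20; t[25] = 5; t[26] = 25; t[27] = 30; t[28] = 24; t[29] = 23; t[30] = 16; t[31] = 8.
The sequence repeats with period 30.
So t[2200] = t[0 + ((2200-0) mod 30)] = t[10] = 23.

23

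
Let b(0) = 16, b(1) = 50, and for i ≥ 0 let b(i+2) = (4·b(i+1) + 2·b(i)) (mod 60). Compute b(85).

20

Computing terms: b(0) = 16; b(1) = 50; b(2) = 52; b(3) = 8; b(4) = 16; b(5) = 20; b(6) = 52; b(7) = 8.
Since (b(6), b(7)) = (b(2), b(3)) = (52, 8) (two consecutive terms determine the rest), the sequence is eventually periodic: after a pre-period of length 2 it cycles with period 4.
For i ≥ 2, b(i) depends only on (i - 2) mod 4. (85 - 2) mod 4 = 3, so b(85) = b(5) = 20.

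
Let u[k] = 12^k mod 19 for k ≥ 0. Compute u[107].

8

We have u[0] = 1; u[1] = 12; u[2] = 11; u[3] = 18; u[4] = 7; u[5] = 8; u[6] = 1.
Since u[6] = u[0] = 1, the sequence is periodic with period 6.
(107 - 0) mod 6 = 5, so u[107] = u[5] = 8.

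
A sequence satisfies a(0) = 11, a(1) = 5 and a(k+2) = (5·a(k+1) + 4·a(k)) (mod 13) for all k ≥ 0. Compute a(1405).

Listing terms: a(0) = 11,  a(1) = 5,  a(2) = 4,  a(3) = 1,  a(4) = 8,  a(5) = 5,  a(6) = 5,  a(7) = 6,  a(8) = 11,  a(9) = 1,  a(10) = 10,  a(11) = 2,  a(12) = 11,  a(13) = 11,  a(14) = 8,  a(15) = 6,  a(16) = 10,  a(17) = 9,  a(18) = 7,  a(19) = 6,  a(20) = 6,  a(21) = 2,  a(22) = 8,  a(23) = 9,  a(24) = 12,  a(25) = 5,  a(26) = 8,  a(27) = 8,  a(28) = 7,  a(29) = 2,  a(30) = 12,  a(31) = 3,  a(32) = 11,  a(33) = 2,  a(34) = 2,  a(35) = 5,  a(36) = 7,  a(37) = 3,  a(38) = 4,  a(39) = 6,  a(40) = 7,  a(41) = 7,  a(42) = 11,  a(43) = 5.
The sequence repeats with period 42.
So a(1405) = a(0 + ((1405-0) mod 42)) = a(19) = 6.

6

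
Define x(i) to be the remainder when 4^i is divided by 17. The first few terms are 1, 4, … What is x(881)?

x(0) = 1; x(1) = 4; x(2) = 16; x(3) = 13; x(4) = 1.
Since x(4) = x(0) = 1, the sequence is periodic with period 4.
(881 - 0) mod 4 = 1, so x(881) = x(1) = 4.

4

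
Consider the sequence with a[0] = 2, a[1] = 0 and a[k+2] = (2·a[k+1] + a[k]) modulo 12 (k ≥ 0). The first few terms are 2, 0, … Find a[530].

2

a[0] = 2, a[1] = 0, a[2] = 2, a[3] = 4, a[4] = 10, a[5] = 0, a[6] = 10, a[7] = 8, a[8] = 2, a[9] = 0.
The sequence repeats with period 8.
So a[530] = a[0 + ((530-0) mod 8)] = a[2] = 2.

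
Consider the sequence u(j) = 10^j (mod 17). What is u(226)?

Listing terms: u(0) = 1; u(1) = 10; u(2) = 15; u(3) = 14; u(4) = 4; u(5) = 6; u(6) = 9; u(7) = 5; u(8) = 16; u(9) = 7; u(10) = 2; u(11) = 3; u(12) = 13; u(13) = 11; u(14) = 8; u(15) = 12; u(16) = 1.
The sequence repeats with period 16.
(226 - 0) mod 16 = 2, so u(226) = u(2) = 15.

15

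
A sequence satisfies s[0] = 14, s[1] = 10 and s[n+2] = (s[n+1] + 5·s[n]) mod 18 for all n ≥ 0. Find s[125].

s[0] = 14,  s[1] = 10,  s[2] = 8,  s[3] = 4,  s[4] = 8,  s[5] = 10,  s[6] = 14,  s[7] = 10.
Since (s[6], s[7]) = (s[0], s[1]) = (14, 10) (two consecutive terms determine the rest), the sequence is periodic with period 6.
So s[125] = s[0 + ((125-0) mod 6)] = s[5] = 10.

10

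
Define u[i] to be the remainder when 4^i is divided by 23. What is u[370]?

8

Computing terms: u[0] = 1, u[1] = 4, u[2] = 16, u[3] = 18, u[4] = 3, u[5] = 12, u[6] = 2, u[7] = 8, u[8] = 9, u[9] = 13, u[10] = 6, u[11] = 1.
Since u[11] = u[0] = 1, the sequence is periodic with period 11.
(370 - 0) mod 11 = 7, so u[370] = u[7] = 8.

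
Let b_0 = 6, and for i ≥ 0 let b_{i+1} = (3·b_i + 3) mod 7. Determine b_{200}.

3

Computing terms: b_0 = 6; b_1 = 0; b_2 = 3; b_3 = 5; b_4 = 4; b_5 = 1; b_6 = 6.
The sequence repeats with period 6.
So b_{200} = b_{0 + ((200-0) mod 6)} = b_2 = 3.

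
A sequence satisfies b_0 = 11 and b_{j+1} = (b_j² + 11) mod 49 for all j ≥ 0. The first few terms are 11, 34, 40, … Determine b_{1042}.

40

Listing terms: b_0 = 11; b_1 = 34; b_2 = 40; b_3 = 43; b_4 = 47; b_5 = 15; b_6 = 40.
Since b_6 = b_2 = 40, the sequence is eventually periodic: after a pre-period of length 2 it cycles with period 4.
For j ≥ 2, b_j depends only on (j - 2) mod 4. (1042 - 2) mod 4 = 0, so b_{1042} = b_2 = 40.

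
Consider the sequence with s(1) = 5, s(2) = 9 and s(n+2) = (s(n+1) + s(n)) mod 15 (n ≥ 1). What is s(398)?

3

Computing terms: s(1) = 5; s(2) = 9; s(3) = 14; s(4) = 8; s(5) = 7; s(6) = 0; s(7) = 7; s(8) = 7; s(9) = 14; s(10) = 6; s(11) = 5; s(12) = 11; s(13) = 1; s(14) = 12; s(15) = 13; s(16) = 10; s(17) = 8; s(18) = 3; s(19) = 11; s(20) = 14; s(21) = 10; s(22) = 9; s(23) = 4; s(24) = 13; s(25) = 2; s(26) = 0; s(27) = 2; s(28) = 2; s(29) = 4; s(30) = 6; s(31) = 10; s(32) = 1; s(33) = 11; s(34) = 12; s(35) = 8; s(36) = 5; s(37) = 13; s(38) = 3; s(39) = 1; s(40) = 4; s(41) = 5; s(42) = 9.
The sequence repeats with period 40.
So s(398) = s(1 + ((398-1) mod 40)) = s(38) = 3.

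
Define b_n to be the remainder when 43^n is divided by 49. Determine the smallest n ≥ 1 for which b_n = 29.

b_0 = 1,  b_1 = 43,  b_2 = 36,  b_3 = 29,  b_4 = 22,  b_5 = 15,  b_6 = 8,  b_7 = 1.
The sequence repeats with period 7.
The value 29 first appears (with n ≥ 1) at b_3.

3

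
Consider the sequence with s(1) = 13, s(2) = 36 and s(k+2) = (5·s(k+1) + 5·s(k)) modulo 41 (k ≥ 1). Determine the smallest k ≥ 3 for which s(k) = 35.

Computing terms: s(1) = 13, s(2) = 36, s(3) = 40, s(4) = 11, s(5) = 9, s(6) = 18, s(7) = 12, s(8) = 27, s(9) = 31, s(10) = 3, s(11) = 6, s(12) = 4, s(13) = 9, s(14) = 24, s(15) = 1, s(16) = 2, s(17) = 15, s(18) = 3, s(19) = 8, s(20) = 14, s(21) = 28, s(22) = 5, s(23) = 1, s(24) = 30, s(25) = 32, s(26) = 23, s(27) = 29, s(28) = 14, s(29) = 10, s(30) = 38, s(31) = 35, s(32) = 37, s(33) = 32, s(34) = 17, s(35) = 40, s(36) = 39, s(37) = 26, s(38) = 38, s(39) = 33, s(40) = 27, s(41) = 13, s(42) = 36.
Since (s(41), s(42)) = (s(1), s(2)) = (13, 36) (two consecutive terms determine the rest), the sequence is periodic with period 40.
The value 35 first appears (with k ≥ 3) at s(31).

31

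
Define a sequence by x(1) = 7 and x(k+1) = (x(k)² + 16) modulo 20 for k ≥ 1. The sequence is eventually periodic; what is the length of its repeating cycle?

3

Listing terms: x(1) = 7, x(2) = 5, x(3) = 1, x(4) = 17, x(5) = 5.
Since x(5) = x(2) = 5, the sequence is eventually periodic: after a pre-period of length 1 it cycles with period 3.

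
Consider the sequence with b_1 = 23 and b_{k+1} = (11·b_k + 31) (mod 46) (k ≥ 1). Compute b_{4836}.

b_1 = 23, b_2 = 8, b_3 = 27, b_4 = 6, b_5 = 5, b_6 = 40, b_7 = 11, b_8 = 14, b_9 = 1, b_{10} = 42, b_{11} = 33, b_{12} = 26, b_{13} = 41, b_{14} = 22, b_{15} = 43, b_{16} = 44, b_{17} = 9, b_{18} = 38, b_{19} = 35, b_{20} = 2, b_{21} = 7, b_{22} = 16, b_{23} = 23.
Since b_{23} = b_1 = 23, the sequence is periodic with period 22.
So b_{4836} = b_{1 + ((4836-1) mod 22)} = b_{18} = 38.

38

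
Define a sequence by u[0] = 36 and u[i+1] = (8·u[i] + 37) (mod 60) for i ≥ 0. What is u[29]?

We have u[0] = 36, u[1] = 25, u[2] = 57, u[3] = 13, u[4] = 21, u[5] = 25.
Since u[5] = u[1] = 25, the sequence is eventually periodic: after a pre-period of length 1 it cycles with period 4.
For i ≥ 1, u[i] depends only on (i - 1) mod 4. (29 - 1) mod 4 = 0, so u[29] = u[1] = 25.

25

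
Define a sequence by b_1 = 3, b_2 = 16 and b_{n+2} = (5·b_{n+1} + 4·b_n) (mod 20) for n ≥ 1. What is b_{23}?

12

Listing terms: b_1 = 3,  b_2 = 16,  b_3 = 12,  b_4 = 4,  b_5 = 8,  b_6 = 16,  b_7 = 12.
Since (b_6, b_7) = (b_2, b_3) = (16, 12) (two consecutive terms determine the rest), the sequence is eventually periodic: after a pre-period of length 1 it cycles with period 4.
For n ≥ 2, b_n depends only on (n - 2) mod 4. (23 - 2) mod 4 = 1, so b_{23} = b_3 = 12.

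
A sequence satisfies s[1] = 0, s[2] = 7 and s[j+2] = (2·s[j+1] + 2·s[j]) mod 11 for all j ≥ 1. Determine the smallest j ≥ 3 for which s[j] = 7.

12

We have s[1] = 0,  s[2] = 7,  s[3] = 3,  s[4] = 9,  s[5] = 2,  s[6] = 0,  s[7] = 4,  s[8] = 8,  s[9] = 2,  s[10] = 9,  s[11] = 0,  s[12] = 7.
The sequence repeats with period 10.
The value 7 next appears (with j ≥ 3) at s[12].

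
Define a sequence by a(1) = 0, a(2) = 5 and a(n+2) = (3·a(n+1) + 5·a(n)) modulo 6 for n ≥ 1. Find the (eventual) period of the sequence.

12

Listing terms: a(1) = 0; a(2) = 5; a(3) = 3; a(4) = 4; a(5) = 3; a(6) = 5; a(7) = 0; a(8) = 1; a(9) = 3; a(10) = 2; a(11) = 3; a(12) = 1; a(13) = 0; a(14) = 5.
Since (a(13), a(14)) = (a(1), a(2)) = (0, 5) (two consecutive terms determine the rest), the sequence is periodic with period 12.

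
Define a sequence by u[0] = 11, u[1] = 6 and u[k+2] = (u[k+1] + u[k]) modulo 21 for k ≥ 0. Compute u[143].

16

u[0] = 11,  u[1] = 6,  u[2] = 17,  u[3] = 2,  u[4] = 19,  u[5] = 0,  u[6] = 19,  u[7] = 19,  u[8] = 17,  u[9] = 15,  u[10] = 11,  u[11] = 5,  u[12] = 16,  u[13] = 0,  u[14] = 16,  u[15] = 16,  u[16] = 11,  u[17] = 6.
Since (u[16], u[17]) = (u[0], u[1]) = (11, 6) (two consecutive terms determine the rest), the sequence is periodic with period 16.
(143 - 0) mod 16 = 15, so u[143] = u[15] = 16.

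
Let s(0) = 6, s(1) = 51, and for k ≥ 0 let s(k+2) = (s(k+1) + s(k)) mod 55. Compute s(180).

Computing terms: s(0) = 6,  s(1) = 51,  s(2) = 2,  s(3) = 53,  s(4) = 0,  s(5) = 53,  s(6) = 53,  s(7) = 51,  s(8) = 49,  s(9) = 45,  s(10) = 39,  s(11) = 29,  s(12) = 13,  s(13) = 42,  s(14) = 0,  s(15) = 42,  s(16) = 42,  s(17) = 29,  s(18) = 16,  s(19) = 45,  s(20) = 6,  s(21) = 51.
Since (s(20), s(21)) = (s(0), s(1)) = (6, 51) (two consecutive terms determine the rest), the sequence is periodic with period 20.
(180 - 0) mod 20 = 0, so s(180) = s(0) = 6.

6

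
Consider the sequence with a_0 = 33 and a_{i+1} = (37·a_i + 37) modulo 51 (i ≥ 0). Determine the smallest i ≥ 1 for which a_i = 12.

3

a_0 = 33, a_1 = 34, a_2 = 20, a_3 = 12, a_4 = 22, a_5 = 35, a_6 = 6, a_7 = 4, a_8 = 32, a_9 = 48, a_{10} = 28, a_{11} = 2, a_{12} = 9, a_{13} = 13, a_{14} = 8, a_{15} = 27, a_{16} = 16, a_{17} = 17, a_{18} = 3, a_{19} = 46, a_{20} = 5, a_{21} = 18, a_{22} = 40, a_{23} = 38, a_{24} = 15, a_{25} = 31, a_{26} = 11, a_{27} = 36, a_{28} = 43, a_{29} = 47, a_{30} = 42, a_{31} = 10, a_{32} = 50, a_{33} = 0, a_{34} = 37, a_{35} = 29, a_{36} = 39, a_{37} = 1, a_{38} = 23, a_{39} = 21, a_{40} = 49, a_{41} = 14, a_{42} = 45, a_{43} = 19, a_{44} = 26, a_{45} = 30, a_{46} = 25, a_{47} = 44, a_{48} = 33.
The sequence repeats with period 48.
The value 12 first appears (with i ≥ 1) at a_3.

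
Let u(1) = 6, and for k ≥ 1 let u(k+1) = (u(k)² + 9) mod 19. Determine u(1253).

14

Listing terms: u(1) = 6,  u(2) = 7,  u(3) = 1,  u(4) = 10,  u(5) = 14,  u(6) = 15,  u(7) = 6.
The sequence repeats with period 6.
So u(1253) = u(1 + ((1253-1) mod 6)) = u(5) = 14.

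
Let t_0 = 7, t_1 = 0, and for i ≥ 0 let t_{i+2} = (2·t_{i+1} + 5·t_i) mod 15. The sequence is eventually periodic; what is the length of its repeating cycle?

t_0 = 7,  t_1 = 0,  t_2 = 5,  t_3 = 10,  t_4 = 0,  t_5 = 5.
Since (t_4, t_5) = (t_1, t_2) = (0, 5) (two consecutive terms determine the rest), the sequence is eventually periodic: after a pre-period of length 1 it cycles with period 3.

3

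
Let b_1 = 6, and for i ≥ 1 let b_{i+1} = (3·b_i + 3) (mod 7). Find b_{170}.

0

Listing terms: b_1 = 6, b_2 = 0, b_3 = 3, b_4 = 5, b_5 = 4, b_6 = 1, b_7 = 6.
Since b_7 = b_1 = 6, the sequence is periodic with period 6.
So b_{170} = b_{1 + ((170-1) mod 6)} = b_2 = 0.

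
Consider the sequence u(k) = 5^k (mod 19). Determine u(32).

9

Listing terms: u(1) = 5, u(2) = 6, u(3) = 11, u(4) = 17, u(5) = 9, u(6) = 7, u(7) = 16, u(8) = 4, u(9) = 1, u(10) = 5.
The sequence repeats with period 9.
(32 - 1) mod 9 = 4, so u(32) = u(5) = 9.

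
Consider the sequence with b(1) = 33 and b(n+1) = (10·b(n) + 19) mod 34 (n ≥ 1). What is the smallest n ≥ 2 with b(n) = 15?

Computing terms: b(1) = 33; b(2) = 9; b(3) = 7; b(4) = 21; b(5) = 25; b(6) = 31; b(7) = 23; b(8) = 11; b(9) = 27; b(10) = 17; b(11) = 19; b(12) = 5; b(13) = 1; b(14) = 29; b(15) = 3; b(16) = 15; b(17) = 33.
Since b(17) = b(1) = 33, the sequence is periodic with period 16.
The value 15 first appears (with n ≥ 2) at b(16).

16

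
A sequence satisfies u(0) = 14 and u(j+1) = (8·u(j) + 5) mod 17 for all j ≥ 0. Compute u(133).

3

Computing terms: u(0) = 14; u(1) = 15; u(2) = 6; u(3) = 2; u(4) = 4; u(5) = 3; u(6) = 12; u(7) = 16; u(8) = 14.
The sequence repeats with period 8.
(133 - 0) mod 8 = 5, so u(133) = u(5) = 3.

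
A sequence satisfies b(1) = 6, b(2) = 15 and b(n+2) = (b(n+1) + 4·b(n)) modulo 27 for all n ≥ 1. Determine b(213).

3

b(1) = 6; b(2) = 15; b(3) = 12; b(4) = 18; b(5) = 12; b(6) = 3; b(7) = 24; b(8) = 9; b(9) = 24; b(10) = 6; b(11) = 21; b(12) = 18; b(13) = 21; b(14) = 12; b(15) = 15; b(16) = 9; b(17) = 15; b(18) = 24; b(19) = 3; b(20) = 18; b(21) = 3; b(22) = 21; b(23) = 6; b(24) = 9; b(25) = 6; b(26) = 15.
The sequence repeats with period 24.
So b(213) = b(1 + ((213-1) mod 24)) = b(21) = 3.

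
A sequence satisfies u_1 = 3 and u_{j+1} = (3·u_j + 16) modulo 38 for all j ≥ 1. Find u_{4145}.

Listing terms: u_1 = 3; u_2 = 25; u_3 = 15; u_4 = 23; u_5 = 9; u_6 = 5; u_7 = 31; u_8 = 33; u_9 = 1; u_{10} = 19; u_{11} = 35; u_{12} = 7; u_{13} = 37; u_{14} = 13; u_{15} = 17; u_{16} = 29; u_{17} = 27; u_{18} = 21; u_{19} = 3.
The sequence repeats with period 18.
(4145 - 1) mod 18 = 4, so u_{4145} = u_5 = 9.

9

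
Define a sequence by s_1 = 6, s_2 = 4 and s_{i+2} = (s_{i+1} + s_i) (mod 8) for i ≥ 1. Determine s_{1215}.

s_1 = 6; s_2 = 4; s_3 = 2; s_4 = 6; s_5 = 0; s_6 = 6; s_7 = 6; s_8 = 4.
The sequence repeats with period 6.
So s_{1215} = s_{1 + ((1215-1) mod 6)} = s_3 = 2.

2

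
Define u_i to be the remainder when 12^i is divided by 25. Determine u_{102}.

19

Listing terms: u_0 = 1, u_1 = 12, u_2 = 19, u_3 = 3, u_4 = 11, u_5 = 7, u_6 = 9, u_7 = 8, u_8 = 21, u_9 = 2, u_{10} = 24, u_{11} = 13, u_{12} = 6, u_{13} = 22, u_{14} = 14, u_{15} = 18, u_{16} = 16, u_{17} = 17, u_{18} = 4, u_{19} = 23, u_{20} = 1.
Since u_{20} = u_0 = 1, the sequence is periodic with period 20.
(102 - 0) mod 20 = 2, so u_{102} = u_2 = 19.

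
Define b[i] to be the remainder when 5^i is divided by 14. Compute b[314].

11

Computing terms: b[1] = 5, b[2] = 11, b[3] = 13, b[4] = 9, b[5] = 3, b[6] = 1, b[7] = 5.
Since b[7] = b[1] = 5, the sequence is periodic with period 6.
(314 - 1) mod 6 = 1, so b[314] = b[2] = 11.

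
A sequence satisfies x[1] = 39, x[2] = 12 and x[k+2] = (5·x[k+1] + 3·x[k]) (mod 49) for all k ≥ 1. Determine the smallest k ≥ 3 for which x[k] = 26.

Listing terms: x[1] = 39, x[2] = 12, x[3] = 30, x[4] = 39, x[5] = 40, x[6] = 23, x[7] = 39, x[8] = 19, x[9] = 16, x[10] = 39, x[11] = 47, x[12] = 9, x[13] = 39, x[14] = 26, x[15] = 2, x[16] = 39, x[17] = 5, x[18] = 44, x[19] = 39, x[20] = 33, x[21] = 37, x[22] = 39, x[23] = 12.
The sequence repeats with period 21.
The value 26 first appears (with k ≥ 3) at x[14].

14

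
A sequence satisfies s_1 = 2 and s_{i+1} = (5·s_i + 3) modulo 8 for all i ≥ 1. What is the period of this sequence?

8

Computing terms: s_1 = 2, s_2 = 5, s_3 = 4, s_4 = 7, s_5 = 6, s_6 = 1, s_7 = 0, s_8 = 3, s_9 = 2.
Since s_9 = s_1 = 2, the sequence is periodic with period 8.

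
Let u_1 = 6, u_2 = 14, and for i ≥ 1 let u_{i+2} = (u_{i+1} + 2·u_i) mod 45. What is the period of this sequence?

Listing terms: u_1 = 6; u_2 = 14; u_3 = 26; u_4 = 9; u_5 = 16; u_6 = 34; u_7 = 21; u_8 = 44; u_9 = 41; u_{10} = 39; u_{11} = 31; u_{12} = 19; u_{13} = 36; u_{14} = 29; u_{15} = 11; u_{16} = 24; u_{17} = 1; u_{18} = 4; u_{19} = 6; u_{20} = 14.
Since (u_{19}, u_{20}) = (u_1, u_2) = (6, 14) (two consecutive terms determine the rest), the sequence is periodic with period 18.

18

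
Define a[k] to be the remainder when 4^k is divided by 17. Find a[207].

Computing terms: a[1] = 4; a[2] = 16; a[3] = 13; a[4] = 1; a[5] = 4.
Since a[5] = a[1] = 4, the sequence is periodic with period 4.
So a[207] = a[1 + ((207-1) mod 4)] = a[3] = 13.

13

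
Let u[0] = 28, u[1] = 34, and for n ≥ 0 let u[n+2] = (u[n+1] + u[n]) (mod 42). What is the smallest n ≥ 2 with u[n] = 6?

15

We have u[0] = 28,  u[1] = 34,  u[2] = 20,  u[3] = 12,  u[4] = 32,  u[5] = 2,  u[6] = 34,  u[7] = 36,  u[8] = 28,  u[9] = 22,  u[10] = 8,  u[11] = 30,  u[12] = 38,  u[13] = 26,  u[14] = 22,  u[15] = 6,  u[16] = 28,  u[17] = 34.
Since (u[16], u[17]) = (u[0], u[1]) = (28, 34) (two consecutive terms determine the rest), the sequence is periodic with period 16.
The value 6 first appears (with n ≥ 2) at u[15].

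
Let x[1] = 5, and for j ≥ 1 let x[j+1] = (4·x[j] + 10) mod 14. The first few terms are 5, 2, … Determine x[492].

Listing terms: x[1] = 5; x[2] = 2; x[3] = 4; x[4] = 12; x[5] = 2.
Since x[5] = x[2] = 2, the sequence is eventually periodic: after a pre-period of length 1 it cycles with period 3.
For j ≥ 2, x[j] depends only on (j - 2) mod 3. (492 - 2) mod 3 = 1, so x[492] = x[3] = 4.

4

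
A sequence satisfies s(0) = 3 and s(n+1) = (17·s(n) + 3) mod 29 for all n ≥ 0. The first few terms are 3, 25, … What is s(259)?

Computing terms: s(0) = 3,  s(1) = 25,  s(2) = 22,  s(3) = 0,  s(4) = 3.
Since s(4) = s(0) = 3, the sequence is periodic with period 4.
So s(259) = s(0 + ((259-0) mod 4)) = s(3) = 0.

0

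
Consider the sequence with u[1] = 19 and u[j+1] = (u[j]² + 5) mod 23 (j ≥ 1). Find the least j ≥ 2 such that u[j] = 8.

Listing terms: u[1] = 19, u[2] = 21, u[3] = 9, u[4] = 17, u[5] = 18, u[6] = 7, u[7] = 8, u[8] = 0, u[9] = 5, u[10] = 7.
Since u[10] = u[6] = 7, the sequence is eventually periodic: after a pre-period of length 5 it cycles with period 4.
The value 8 first appears (with j ≥ 2) at u[7].

7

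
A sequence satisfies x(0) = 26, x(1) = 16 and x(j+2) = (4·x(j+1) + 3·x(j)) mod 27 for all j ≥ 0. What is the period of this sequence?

x(0) = 26; x(1) = 16; x(2) = 7; x(3) = 22; x(4) = 1; x(5) = 16; x(6) = 13; x(7) = 19; x(8) = 7; x(9) = 4; x(10) = 10; x(11) = 25; x(12) = 22; x(13) = 1.
Since (x(12), x(13)) = (x(3), x(4)) = (22, 1) (two consecutive terms determine the rest), the sequence is eventually periodic: after a pre-period of length 3 it cycles with period 9.

9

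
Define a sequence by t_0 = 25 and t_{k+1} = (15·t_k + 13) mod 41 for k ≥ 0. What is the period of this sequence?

40

We have t_0 = 25, t_1 = 19, t_2 = 11, t_3 = 14, t_4 = 18, t_5 = 37, t_6 = 35, t_7 = 5, t_8 = 6, t_9 = 21, t_{10} = 0, t_{11} = 13, t_{12} = 3, t_{13} = 17, t_{14} = 22, t_{15} = 15, t_{16} = 33, t_{17} = 16, t_{18} = 7, t_{19} = 36, t_{20} = 20, t_{21} = 26, t_{22} = 34, t_{23} = 31, t_{24} = 27, t_{25} = 8, t_{26} = 10, t_{27} = 40, t_{28} = 39, t_{29} = 24, t_{30} = 4, t_{31} = 32, t_{32} = 1, t_{33} = 28, t_{34} = 23, t_{35} = 30, t_{36} = 12, t_{37} = 29, t_{38} = 38, t_{39} = 9, t_{40} = 25.
The sequence repeats with period 40.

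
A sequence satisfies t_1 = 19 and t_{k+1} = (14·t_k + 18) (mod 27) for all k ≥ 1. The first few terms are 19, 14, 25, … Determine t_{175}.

t_1 = 19,  t_2 = 14,  t_3 = 25,  t_4 = 17,  t_5 = 13,  t_6 = 11,  t_7 = 10,  t_8 = 23,  t_9 = 16,  t_{10} = 26,  t_{11} = 4,  t_{12} = 20,  t_{13} = 1,  t_{14} = 5,  t_{15} = 7,  t_{16} = 8,  t_{17} = 22,  t_{18} = 2,  t_{19} = 19.
The sequence repeats with period 18.
(175 - 1) mod 18 = 12, so t_{175} = t_{13} = 1.

1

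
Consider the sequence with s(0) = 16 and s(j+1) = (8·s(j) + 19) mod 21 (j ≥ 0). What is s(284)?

We have s(0) = 16,  s(1) = 0,  s(2) = 19,  s(3) = 3,  s(4) = 1,  s(5) = 6,  s(6) = 4,  s(7) = 9,  s(8) = 7,  s(9) = 12,  s(10) = 10,  s(11) = 15,  s(12) = 13,  s(13) = 18,  s(14) = 16.
Since s(14) = s(0) = 16, the sequence is periodic with period 14.
So s(284) = s(0 + ((284-0) mod 14)) = s(4) = 1.

1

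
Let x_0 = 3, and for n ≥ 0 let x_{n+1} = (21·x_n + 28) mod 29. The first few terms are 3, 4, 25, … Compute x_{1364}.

x_0 = 3,  x_1 = 4,  x_2 = 25,  x_3 = 2,  x_4 = 12,  x_5 = 19,  x_6 = 21,  x_7 = 5,  x_8 = 17,  x_9 = 8,  x_{10} = 22,  x_{11} = 26,  x_{12} = 23,  x_{13} = 18,  x_{14} = 0,  x_{15} = 28,  x_{16} = 7,  x_{17} = 1,  x_{18} = 20,  x_{19} = 13,  x_{20} = 11,  x_{21} = 27,  x_{22} = 15,  x_{23} = 24,  x_{24} = 10,  x_{25} = 6,  x_{26} = 9,  x_{27} = 14,  x_{28} = 3.
The sequence repeats with period 28.
(1364 - 0) mod 28 = 20, so x_{1364} = x_{20} = 11.

11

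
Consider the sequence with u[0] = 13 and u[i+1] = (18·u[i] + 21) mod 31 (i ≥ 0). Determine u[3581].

29

We have u[0] = 13, u[1] = 7, u[2] = 23, u[3] = 1, u[4] = 8, u[5] = 10, u[6] = 15, u[7] = 12, u[8] = 20, u[9] = 9, u[10] = 28, u[11] = 29, u[12] = 16, u[13] = 30, u[14] = 3, u[15] = 13.
Since u[15] = u[0] = 13, the sequence is periodic with period 15.
So u[3581] = u[0 + ((3581-0) mod 15)] = u[11] = 29.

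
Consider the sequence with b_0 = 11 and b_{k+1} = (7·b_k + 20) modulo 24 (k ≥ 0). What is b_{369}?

17

b_0 = 11, b_1 = 1, b_2 = 3, b_3 = 17, b_4 = 19, b_5 = 9, b_6 = 11.
The sequence repeats with period 6.
So b_{369} = b_{0 + ((369-0) mod 6)} = b_3 = 17.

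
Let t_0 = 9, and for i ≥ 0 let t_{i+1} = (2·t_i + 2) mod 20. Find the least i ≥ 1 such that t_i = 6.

We have t_0 = 9,  t_1 = 0,  t_2 = 2,  t_3 = 6,  t_4 = 14,  t_5 = 10,  t_6 = 2.
Since t_6 = t_2 = 2, the sequence is eventually periodic: after a pre-period of length 2 it cycles with period 4.
The value 6 first appears (with i ≥ 1) at t_3.

3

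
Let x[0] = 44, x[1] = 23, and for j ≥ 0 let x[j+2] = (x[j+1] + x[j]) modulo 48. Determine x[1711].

Computing terms: x[0] = 44, x[1] = 23, x[2] = 19, x[3] = 42, x[4] = 13, x[5] = 7, x[6] = 20, x[7] = 27, x[8] = 47, x[9] = 26, x[10] = 25, x[11] = 3, x[12] = 28, x[13] = 31, x[14] = 11, x[15] = 42, x[16] = 5, x[17] = 47, x[18] = 4, x[19] = 3, x[20] = 7, x[21] = 10, x[22] = 17, x[23] = 27, x[24] = 44, x[25] = 23.
The sequence repeats with period 24.
(1711 - 0) mod 24 = 7, so x[1711] = x[7] = 27.

27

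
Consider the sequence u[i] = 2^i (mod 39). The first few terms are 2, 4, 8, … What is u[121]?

Listing terms: u[1] = 2; u[2] = 4; u[3] = 8; u[4] = 16; u[5] = 32; u[6] = 25; u[7] = 11; u[8] = 22; u[9] = 5; u[10] = 10; u[11] = 20; u[12] = 1; u[13] = 2.
The sequence repeats with period 12.
(121 - 1) mod 12 = 0, so u[121] = u[1] = 2.

2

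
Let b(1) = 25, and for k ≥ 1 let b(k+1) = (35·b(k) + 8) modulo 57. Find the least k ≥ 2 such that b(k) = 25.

b(1) = 25,  b(2) = 28,  b(3) = 19,  b(4) = 46,  b(5) = 22,  b(6) = 37,  b(7) = 49,  b(8) = 13,  b(9) = 7,  b(10) = 25.
The sequence repeats with period 9.
The value 25 next appears (with k ≥ 2) at b(10).

10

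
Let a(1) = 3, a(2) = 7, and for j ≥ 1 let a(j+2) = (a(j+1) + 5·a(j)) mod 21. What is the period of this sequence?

42

a(1) = 3; a(2) = 7; a(3) = 1; a(4) = 15; a(5) = 20; a(6) = 11; a(7) = 6; a(8) = 19; a(9) = 7; a(10) = 18; a(11) = 11; a(12) = 17; a(13) = 9; a(14) = 10; a(15) = 13; a(16) = 0; a(17) = 2; a(18) = 2; a(19) = 12; a(20) = 1; a(21) = 19; a(22) = 3; a(23) = 14; a(24) = 8; a(25) = 15; a(26) = 13; a(27) = 4; a(28) = 6; a(29) = 5; a(30) = 14; a(31) = 18; a(32) = 4; a(33) = 10; a(34) = 9; a(35) = 17; a(36) = 20; a(37) = 0; a(38) = 16; a(39) = 16; a(40) = 12; a(41) = 8; a(42) = 5; a(43) = 3; a(44) = 7.
The sequence repeats with period 42.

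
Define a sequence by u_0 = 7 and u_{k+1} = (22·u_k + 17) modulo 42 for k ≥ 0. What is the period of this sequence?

21

u_0 = 7; u_1 = 3; u_2 = 41; u_3 = 37; u_4 = 33; u_5 = 29; u_6 = 25; u_7 = 21; u_8 = 17; u_9 = 13; u_{10} = 9; u_{11} = 5; u_{12} = 1; u_{13} = 39; u_{14} = 35; u_{15} = 31; u_{16} = 27; u_{17} = 23; u_{18} = 19; u_{19} = 15; u_{20} = 11; u_{21} = 7.
Since u_{21} = u_0 = 7, the sequence is periodic with period 21.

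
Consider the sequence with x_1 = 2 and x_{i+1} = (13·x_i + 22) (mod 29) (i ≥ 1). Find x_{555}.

16

x_1 = 2,  x_2 = 19,  x_3 = 8,  x_4 = 10,  x_5 = 7,  x_6 = 26,  x_7 = 12,  x_8 = 4,  x_9 = 16,  x_{10} = 27,  x_{11} = 25,  x_{12} = 28,  x_{13} = 9,  x_{14} = 23,  x_{15} = 2.
Since x_{15} = x_1 = 2, the sequence is periodic with period 14.
So x_{555} = x_{1 + ((555-1) mod 14)} = x_9 = 16.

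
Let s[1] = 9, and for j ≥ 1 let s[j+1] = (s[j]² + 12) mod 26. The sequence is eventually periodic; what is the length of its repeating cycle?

s[1] = 9,  s[2] = 15,  s[3] = 3,  s[4] = 21,  s[5] = 11,  s[6] = 3.
Since s[6] = s[3] = 3, the sequence is eventually periodic: after a pre-period of length 2 it cycles with period 3.

3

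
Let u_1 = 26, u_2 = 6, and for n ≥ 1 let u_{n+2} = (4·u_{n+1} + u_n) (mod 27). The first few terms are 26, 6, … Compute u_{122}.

We have u_1 = 26,  u_2 = 6,  u_3 = 23,  u_4 = 17,  u_5 = 10,  u_6 = 3,  u_7 = 22,  u_8 = 10,  u_9 = 8,  u_{10} = 15,  u_{11} = 14,  u_{12} = 17,  u_{13} = 1,  u_{14} = 21,  u_{15} = 4,  u_{16} = 10,  u_{17} = 17,  u_{18} = 24,  u_{19} = 5,  u_{20} = 17,  u_{21} = 19,  u_{22} = 12,  u_{23} = 13,  u_{24} = 10,  u_{25} = 26,  u_{26} = 6.
Since (u_{25}, u_{26}) = (u_1, u_2) = (26, 6) (two consecutive terms determine the rest), the sequence is periodic with period 24.
So u_{122} = u_{1 + ((122-1) mod 24)} = u_2 = 6.

6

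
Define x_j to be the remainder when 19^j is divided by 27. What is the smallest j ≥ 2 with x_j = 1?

Computing terms: x_1 = 19, x_2 = 10, x_3 = 1, x_4 = 19.
Since x_4 = x_1 = 19, the sequence is periodic with period 3.
The value 1 first appears (with j ≥ 2) at x_3.

3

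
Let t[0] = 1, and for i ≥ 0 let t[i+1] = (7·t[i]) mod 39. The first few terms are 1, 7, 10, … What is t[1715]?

Listing terms: t[0] = 1; t[1] = 7; t[2] = 10; t[3] = 31; t[4] = 22; t[5] = 37; t[6] = 25; t[7] = 19; t[8] = 16; t[9] = 34; t[10] = 4; t[11] = 28; t[12] = 1.
Since t[12] = t[0] = 1, the sequence is periodic with period 12.
(1715 - 0) mod 12 = 11, so t[1715] = t[11] = 28.

28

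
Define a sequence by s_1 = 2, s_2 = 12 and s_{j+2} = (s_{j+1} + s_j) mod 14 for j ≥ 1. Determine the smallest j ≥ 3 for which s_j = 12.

s_1 = 2; s_2 = 12; s_3 = 0; s_4 = 12; s_5 = 12; s_6 = 10; s_7 = 8; s_8 = 4; s_9 = 12; s_{10} = 2; s_{11} = 0; s_{12} = 2; s_{13} = 2; s_{14} = 4; s_{15} = 6; s_{16} = 10; s_{17} = 2; s_{18} = 12.
Since (s_{17}, s_{18}) = (s_1, s_2) = (2, 12) (two consecutive terms determine the rest), the sequence is periodic with period 16.
The value 12 first appears (with j ≥ 3) at s_4.

4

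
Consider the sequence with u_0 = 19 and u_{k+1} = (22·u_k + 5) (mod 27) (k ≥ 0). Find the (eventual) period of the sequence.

Computing terms: u_0 = 19,  u_1 = 18,  u_2 = 23,  u_3 = 25,  u_4 = 15,  u_5 = 11,  u_6 = 4,  u_7 = 12,  u_8 = 26,  u_9 = 10,  u_{10} = 9,  u_{11} = 14,  u_{12} = 16,  u_{13} = 6,  u_{14} = 2,  u_{15} = 22,  u_{16} = 3,  u_{17} = 17,  u_{18} = 1,  u_{19} = 0,  u_{20} = 5,  u_{21} = 7,  u_{22} = 24,  u_{23} = 20,  u_{24} = 13,  u_{25} = 21,  u_{26} = 8,  u_{27} = 19.
Since u_{27} = u_0 = 19, the sequence is periodic with period 27.

27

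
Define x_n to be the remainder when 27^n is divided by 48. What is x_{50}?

9

Listing terms: x_1 = 27, x_2 = 9, x_3 = 3, x_4 = 33, x_5 = 27.
The sequence repeats with period 4.
So x_{50} = x_{1 + ((50-1) mod 4)} = x_2 = 9.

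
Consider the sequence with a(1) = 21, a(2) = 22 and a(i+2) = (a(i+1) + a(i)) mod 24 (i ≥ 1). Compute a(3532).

17

a(1) = 21,  a(2) = 22,  a(3) = 19,  a(4) = 17,  a(5) = 12,  a(6) = 5,  a(7) = 17,  a(8) = 22,  a(9) = 15,  a(10) = 13,  a(11) = 4,  a(12) = 17,  a(13) = 21,  a(14) = 14,  a(15) = 11,  a(16) = 1,  a(17) = 12,  a(18) = 13,  a(19) = 1,  a(20) = 14,  a(21) = 15,  a(22) = 5,  a(23) = 20,  a(24) = 1,  a(25) = 21,  a(26) = 22.
The sequence repeats with period 24.
So a(3532) = a(1 + ((3532-1) mod 24)) = a(4) = 17.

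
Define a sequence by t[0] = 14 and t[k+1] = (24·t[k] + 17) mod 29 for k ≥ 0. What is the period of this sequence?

7

t[0] = 14; t[1] = 5; t[2] = 21; t[3] = 28; t[4] = 22; t[5] = 23; t[6] = 18; t[7] = 14.
Since t[7] = t[0] = 14, the sequence is periodic with period 7.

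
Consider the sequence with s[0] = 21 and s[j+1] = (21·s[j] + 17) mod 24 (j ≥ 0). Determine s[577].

2

We have s[0] = 21; s[1] = 2; s[2] = 11; s[3] = 8; s[4] = 17; s[5] = 14; s[6] = 23; s[7] = 20; s[8] = 5; s[9] = 2.
Since s[9] = s[1] = 2, the sequence is eventually periodic: after a pre-period of length 1 it cycles with period 8.
For j ≥ 1, s[j] depends only on (j - 1) mod 8. (577 - 1) mod 8 = 0, so s[577] = s[1] = 2.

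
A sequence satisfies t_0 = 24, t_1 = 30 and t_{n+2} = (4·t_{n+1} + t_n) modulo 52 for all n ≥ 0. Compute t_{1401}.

We have t_0 = 24; t_1 = 30; t_2 = 40; t_3 = 34; t_4 = 20; t_5 = 10; t_6 = 8; t_7 = 42; t_8 = 20; t_9 = 18; t_{10} = 40; t_{11} = 22; t_{12} = 24; t_{13} = 14; t_{14} = 28; t_{15} = 22; t_{16} = 12; t_{17} = 18; t_{18} = 32; t_{19} = 42; t_{20} = 44; t_{21} = 10; t_{22} = 32; t_{23} = 34; t_{24} = 12; t_{25} = 30; t_{26} = 28; t_{27} = 38; t_{28} = 24; t_{29} = 30.
Since (t_{28}, t_{29}) = (t_0, t_1) = (24, 30) (two consecutive terms determine the rest), the sequence is periodic with period 28.
(1401 - 0) mod 28 = 1, so t_{1401} = t_1 = 30.

30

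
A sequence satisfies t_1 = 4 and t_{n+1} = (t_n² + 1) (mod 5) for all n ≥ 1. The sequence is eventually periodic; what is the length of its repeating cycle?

3

Computing terms: t_1 = 4,  t_2 = 2,  t_3 = 0,  t_4 = 1,  t_5 = 2.
Since t_5 = t_2 = 2, the sequence is eventually periodic: after a pre-period of length 1 it cycles with period 3.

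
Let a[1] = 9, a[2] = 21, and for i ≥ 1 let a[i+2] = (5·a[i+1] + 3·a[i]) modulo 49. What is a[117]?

13

Computing terms: a[1] = 9,  a[2] = 21,  a[3] = 34,  a[4] = 37,  a[5] = 42,  a[6] = 27,  a[7] = 16,  a[8] = 14,  a[9] = 20,  a[10] = 44,  a[11] = 35,  a[12] = 13,  a[13] = 23,  a[14] = 7,  a[15] = 6,  a[16] = 2,  a[17] = 28,  a[18] = 48,  a[19] = 30,  a[20] = 0,  a[21] = 41,  a[22] = 9,  a[23] = 21.
The sequence repeats with period 21.
(117 - 1) mod 21 = 11, so a[117] = a[12] = 13.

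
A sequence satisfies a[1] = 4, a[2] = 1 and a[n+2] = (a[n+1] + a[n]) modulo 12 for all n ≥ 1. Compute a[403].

8

Computing terms: a[1] = 4; a[2] = 1; a[3] = 5; a[4] = 6; a[5] = 11; a[6] = 5; a[7] = 4; a[8] = 9; a[9] = 1; a[10] = 10; a[11] = 11; a[12] = 9; a[13] = 8; a[14] = 5; a[15] = 1; a[16] = 6; a[17] = 7; a[18] = 1; a[19] = 8; a[20] = 9; a[21] = 5; a[22] = 2; a[23] = 7; a[24] = 9; a[25] = 4; a[26] = 1.
Since (a[25], a[26]) = (a[1], a[2]) = (4, 1) (two consecutive terms determine the rest), the sequence is periodic with period 24.
So a[403] = a[1 + ((403-1) mod 24)] = a[19] = 8.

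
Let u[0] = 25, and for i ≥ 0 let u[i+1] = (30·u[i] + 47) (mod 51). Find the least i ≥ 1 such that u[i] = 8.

4

Computing terms: u[0] = 25, u[1] = 32, u[2] = 38, u[3] = 14, u[4] = 8, u[5] = 32.
Since u[5] = u[1] = 32, the sequence is eventually periodic: after a pre-period of length 1 it cycles with period 4.
The value 8 first appears (with i ≥ 1) at u[4].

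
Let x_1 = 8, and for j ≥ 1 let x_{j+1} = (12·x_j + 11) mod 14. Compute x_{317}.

We have x_1 = 8,  x_2 = 9,  x_3 = 7,  x_4 = 11,  x_5 = 3,  x_6 = 5,  x_7 = 1,  x_8 = 9.
Since x_8 = x_2 = 9, the sequence is eventually periodic: after a pre-period of length 1 it cycles with period 6.
For j ≥ 2, x_j depends only on (j - 2) mod 6. (317 - 2) mod 6 = 3, so x_{317} = x_5 = 3.

3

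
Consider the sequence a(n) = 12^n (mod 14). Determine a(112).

2

a(0) = 1,  a(1) = 12,  a(2) = 4,  a(3) = 6,  a(4) = 2,  a(5) = 10,  a(6) = 8,  a(7) = 12.
Since a(7) = a(1) = 12, the sequence is eventually periodic: after a pre-period of length 1 it cycles with period 6.
For n ≥ 1, a(n) depends only on (n - 1) mod 6. (112 - 1) mod 6 = 3, so a(112) = a(4) = 2.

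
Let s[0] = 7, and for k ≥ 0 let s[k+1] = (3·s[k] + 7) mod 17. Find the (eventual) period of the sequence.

16

Computing terms: s[0] = 7, s[1] = 11, s[2] = 6, s[3] = 8, s[4] = 14, s[5] = 15, s[6] = 1, s[7] = 10, s[8] = 3, s[9] = 16, s[10] = 4, s[11] = 2, s[12] = 13, s[13] = 12, s[14] = 9, s[15] = 0, s[16] = 7.
Since s[16] = s[0] = 7, the sequence is periodic with period 16.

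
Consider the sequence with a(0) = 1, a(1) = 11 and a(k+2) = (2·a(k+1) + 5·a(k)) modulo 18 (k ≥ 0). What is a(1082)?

Computing terms: a(0) = 1; a(1) = 11; a(2) = 9; a(3) = 1; a(4) = 11.
Since (a(3), a(4)) = (a(0), a(1)) = (1, 11) (two consecutive terms determine the rest), the sequence is periodic with period 3.
(1082 - 0) mod 3 = 2, so a(1082) = a(2) = 9.

9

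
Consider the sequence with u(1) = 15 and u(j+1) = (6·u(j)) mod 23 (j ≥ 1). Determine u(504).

Listing terms: u(1) = 15; u(2) = 21; u(3) = 11; u(4) = 20; u(5) = 5; u(6) = 7; u(7) = 19; u(8) = 22; u(9) = 17; u(10) = 10; u(11) = 14; u(12) = 15.
Since u(12) = u(1) = 15, the sequence is periodic with period 11.
(504 - 1) mod 11 = 8, so u(504) = u(9) = 17.

17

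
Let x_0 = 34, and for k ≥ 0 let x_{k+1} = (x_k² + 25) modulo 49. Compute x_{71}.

Listing terms: x_0 = 34,  x_1 = 5,  x_2 = 1,  x_3 = 26,  x_4 = 15,  x_5 = 5.
Since x_5 = x_1 = 5, the sequence is eventually periodic: after a pre-period of length 1 it cycles with period 4.
For k ≥ 1, x_k depends only on (k - 1) mod 4. (71 - 1) mod 4 = 2, so x_{71} = x_3 = 26.

26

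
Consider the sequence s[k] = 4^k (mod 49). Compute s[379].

4

Computing terms: s[1] = 4; s[2] = 16; s[3] = 15; s[4] = 11; s[5] = 44; s[6] = 29; s[7] = 18; s[8] = 23; s[9] = 43; s[10] = 25; s[11] = 2; s[12] = 8; s[13] = 32; s[14] = 30; s[15] = 22; s[16] = 39; s[17] = 9; s[18] = 36; s[19] = 46; s[20] = 37; s[21] = 1; s[22] = 4.
Since s[22] = s[1] = 4, the sequence is periodic with period 21.
So s[379] = s[1 + ((379-1) mod 21)] = s[1] = 4.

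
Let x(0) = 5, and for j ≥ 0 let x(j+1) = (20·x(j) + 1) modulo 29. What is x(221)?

17

Computing terms: x(0) = 5; x(1) = 14; x(2) = 20; x(3) = 24; x(4) = 17; x(5) = 22; x(6) = 6; x(7) = 5.
The sequence repeats with period 7.
So x(221) = x(0 + ((221-0) mod 7)) = x(4) = 17.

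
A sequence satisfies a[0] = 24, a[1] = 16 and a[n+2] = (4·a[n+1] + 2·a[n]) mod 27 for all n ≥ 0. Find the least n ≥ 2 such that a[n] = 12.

15

Listing terms: a[0] = 24; a[1] = 16; a[2] = 4; a[3] = 21; a[4] = 11; a[5] = 5; a[6] = 15; a[7] = 16; a[8] = 13; a[9] = 3; a[10] = 11; a[11] = 23; a[12] = 6; a[13] = 16; a[14] = 22; a[15] = 12; a[16] = 11; a[17] = 14; a[18] = 24; a[19] = 16.
Since (a[18], a[19]) = (a[0], a[1]) = (24, 16) (two consecutive terms determine the rest), the sequence is periodic with period 18.
The value 12 first appears (with n ≥ 2) at a[15].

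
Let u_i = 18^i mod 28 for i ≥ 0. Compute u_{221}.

16

Listing terms: u_0 = 1,  u_1 = 18,  u_2 = 16,  u_3 = 8,  u_4 = 4,  u_5 = 16.
Since u_5 = u_2 = 16, the sequence is eventually periodic: after a pre-period of length 2 it cycles with period 3.
For i ≥ 2, u_i depends only on (i - 2) mod 3. (221 - 2) mod 3 = 0, so u_{221} = u_2 = 16.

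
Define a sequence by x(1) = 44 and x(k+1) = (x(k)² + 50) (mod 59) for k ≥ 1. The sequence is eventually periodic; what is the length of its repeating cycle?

8

x(1) = 44, x(2) = 39, x(3) = 37, x(4) = 3, x(5) = 0, x(6) = 50, x(7) = 13, x(8) = 42, x(9) = 44.
The sequence repeats with period 8.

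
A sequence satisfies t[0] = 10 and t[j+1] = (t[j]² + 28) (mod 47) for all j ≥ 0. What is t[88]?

35

We have t[0] = 10, t[1] = 34, t[2] = 9, t[3] = 15, t[4] = 18, t[5] = 23, t[6] = 40, t[7] = 30, t[8] = 35, t[9] = 31, t[10] = 2, t[11] = 32, t[12] = 18.
Since t[12] = t[4] = 18, the sequence is eventually periodic: after a pre-period of length 4 it cycles with period 8.
For j ≥ 4, t[j] depends only on (j - 4) mod 8. (88 - 4) mod 8 = 4, so t[88] = t[8] = 35.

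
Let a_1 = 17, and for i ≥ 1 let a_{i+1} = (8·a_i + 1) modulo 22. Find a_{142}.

5

We have a_1 = 17, a_2 = 5, a_3 = 19, a_4 = 21, a_5 = 15, a_6 = 11, a_7 = 1, a_8 = 9, a_9 = 7, a_{10} = 13, a_{11} = 17.
The sequence repeats with period 10.
So a_{142} = a_{1 + ((142-1) mod 10)} = a_2 = 5.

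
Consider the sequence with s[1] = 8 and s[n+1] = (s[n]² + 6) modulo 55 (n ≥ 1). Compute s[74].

50

Computing terms: s[1] = 8, s[2] = 15, s[3] = 11, s[4] = 17, s[5] = 20, s[6] = 21, s[7] = 7, s[8] = 0, s[9] = 6, s[10] = 42, s[11] = 10, s[12] = 51, s[13] = 22, s[14] = 50, s[15] = 31, s[16] = 32, s[17] = 40, s[18] = 11.
Since s[18] = s[3] = 11, the sequence is eventually periodic: after a pre-period of length 2 it cycles with period 15.
For n ≥ 3, s[n] depends only on (n - 3) mod 15. (74 - 3) mod 15 = 11, so s[74] = s[14] = 50.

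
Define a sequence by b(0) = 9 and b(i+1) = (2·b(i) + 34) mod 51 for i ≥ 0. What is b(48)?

Computing terms: b(0) = 9, b(1) = 1, b(2) = 36, b(3) = 4, b(4) = 42, b(5) = 16, b(6) = 15, b(7) = 13, b(8) = 9.
Since b(8) = b(0) = 9, the sequence is periodic with period 8.
(48 - 0) mod 8 = 0, so b(48) = b(0) = 9.

9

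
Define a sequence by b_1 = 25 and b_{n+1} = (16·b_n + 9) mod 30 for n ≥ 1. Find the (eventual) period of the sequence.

b_1 = 25,  b_2 = 19,  b_3 = 13,  b_4 = 7,  b_5 = 1,  b_6 = 25.
The sequence repeats with period 5.

5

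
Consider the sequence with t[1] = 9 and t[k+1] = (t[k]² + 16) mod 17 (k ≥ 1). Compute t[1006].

12

Computing terms: t[1] = 9,  t[2] = 12,  t[3] = 7,  t[4] = 14,  t[5] = 8,  t[6] = 12.
Since t[6] = t[2] = 12, the sequence is eventually periodic: after a pre-period of length 1 it cycles with period 4.
For k ≥ 2, t[k] depends only on (k - 2) mod 4. (1006 - 2) mod 4 = 0, so t[1006] = t[2] = 12.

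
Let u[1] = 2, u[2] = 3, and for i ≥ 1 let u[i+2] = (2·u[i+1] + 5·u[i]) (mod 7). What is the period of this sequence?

24

Computing terms: u[1] = 2; u[2] = 3; u[3] = 2; u[4] = 5; u[5] = 6; u[6] = 2; u[7] = 6; u[8] = 1; u[9] = 4; u[10] = 6; u[11] = 4; u[12] = 3; u[13] = 5; u[14] = 4; u[15] = 5; u[16] = 2; u[17] = 1; u[18] = 5; u[19] = 1; u[20] = 6; u[21] = 3; u[22] = 1; u[23] = 3; u[24] = 4; u[25] = 2; u[26] = 3.
Since (u[25], u[26]) = (u[1], u[2]) = (2, 3) (two consecutive terms determine the rest), the sequence is periodic with period 24.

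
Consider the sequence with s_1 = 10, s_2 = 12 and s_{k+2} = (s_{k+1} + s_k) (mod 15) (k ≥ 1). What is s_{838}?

We have s_1 = 10,  s_2 = 12,  s_3 = 7,  s_4 = 4,  s_5 = 11,  s_6 = 0,  s_7 = 11,  s_8 = 11,  s_9 = 7,  s_{10} = 3,  s_{11} = 10,  s_{12} = 13,  s_{13} = 8,  s_{14} = 6,  s_{15} = 14,  s_{16} = 5,  s_{17} = 4,  s_{18} = 9,  s_{19} = 13,  s_{20} = 7,  s_{21} = 5,  s_{22} = 12,  s_{23} = 2,  s_{24} = 14,  s_{25} = 1,  s_{26} = 0,  s_{27} = 1,  s_{28} = 1,  s_{29} = 2,  s_{30} = 3,  s_{31} = 5,  s_{32} = 8,  s_{33} = 13,  s_{34} = 6,  s_{35} = 4,  s_{36} = 10,  s_{37} = 14,  s_{38} = 9,  s_{39} = 8,  s_{40} = 2,  s_{41} = 10,  s_{42} = 12.
The sequence repeats with period 40.
So s_{838} = s_{1 + ((838-1) mod 40)} = s_{38} = 9.

9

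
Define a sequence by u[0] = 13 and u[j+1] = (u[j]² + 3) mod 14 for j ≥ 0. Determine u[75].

0

Computing terms: u[0] = 13, u[1] = 4, u[2] = 5, u[3] = 0, u[4] = 3, u[5] = 12, u[6] = 7, u[7] = 10, u[8] = 5.
Since u[8] = u[2] = 5, the sequence is eventually periodic: after a pre-period of length 2 it cycles with period 6.
For j ≥ 2, u[j] depends only on (j - 2) mod 6. (75 - 2) mod 6 = 1, so u[75] = u[3] = 0.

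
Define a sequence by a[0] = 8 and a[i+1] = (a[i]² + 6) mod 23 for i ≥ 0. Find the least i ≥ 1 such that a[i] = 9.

Computing terms: a[0] = 8, a[1] = 1, a[2] = 7, a[3] = 9, a[4] = 18, a[5] = 8.
Since a[5] = a[0] = 8, the sequence is periodic with period 5.
The value 9 first appears (with i ≥ 1) at a[3].

3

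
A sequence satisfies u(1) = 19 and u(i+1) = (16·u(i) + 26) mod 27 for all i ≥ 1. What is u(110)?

6

We have u(1) = 19, u(2) = 6, u(3) = 14, u(4) = 7, u(5) = 3, u(6) = 20, u(7) = 22, u(8) = 0, u(9) = 26, u(10) = 10, u(11) = 24, u(12) = 5, u(13) = 25, u(14) = 21, u(15) = 11, u(16) = 13, u(17) = 18, u(18) = 17, u(19) = 1, u(20) = 15, u(21) = 23, u(22) = 16, u(23) = 12, u(24) = 2, u(25) = 4, u(26) = 9, u(27) = 8, u(28) = 19.
The sequence repeats with period 27.
So u(110) = u(1 + ((110-1) mod 27)) = u(2) = 6.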